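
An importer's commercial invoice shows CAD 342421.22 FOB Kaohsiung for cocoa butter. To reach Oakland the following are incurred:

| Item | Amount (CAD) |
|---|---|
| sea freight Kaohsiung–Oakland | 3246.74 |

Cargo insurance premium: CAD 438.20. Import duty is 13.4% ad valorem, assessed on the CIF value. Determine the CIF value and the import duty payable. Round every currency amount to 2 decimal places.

CIF = FOB price + freight + insurance
CIF = 342421.22 + 3246.74 + 438.20 = 346106.16
Import duty = 346106.16 × 13.4% = 46378.23

CIF value: CAD 346106.16; import duty: CAD 46378.23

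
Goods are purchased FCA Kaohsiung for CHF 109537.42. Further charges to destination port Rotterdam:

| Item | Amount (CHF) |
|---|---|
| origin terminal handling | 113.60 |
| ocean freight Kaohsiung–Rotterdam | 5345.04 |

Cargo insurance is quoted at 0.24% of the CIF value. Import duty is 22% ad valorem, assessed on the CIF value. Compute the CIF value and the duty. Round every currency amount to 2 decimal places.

Let C be the CIF value. C = FCA price + pre-shipment costs + freight + 0.24% × C
C − 0.24% × C = 109537.42 + 113.60 + 5345.04
0.9976 × C = 114996.06
C = 114996.06 / 0.9976 = 115272.71
Insurance premium = 0.24% × 115272.71 = 276.65
Import duty = 115272.71 × 22% = 25360.00

CIF value: CHF 115272.71; import duty: CHF 25360.00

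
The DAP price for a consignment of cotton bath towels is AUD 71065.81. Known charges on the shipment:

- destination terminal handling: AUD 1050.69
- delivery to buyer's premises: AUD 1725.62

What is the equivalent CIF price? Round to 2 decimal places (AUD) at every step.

From DAP to CIF, the seller no longer bears: destination terminal, delivery.
CIF price = 71065.81 − 1050.69 − 1725.62 = 68289.50

CIF price: AUD 68289.50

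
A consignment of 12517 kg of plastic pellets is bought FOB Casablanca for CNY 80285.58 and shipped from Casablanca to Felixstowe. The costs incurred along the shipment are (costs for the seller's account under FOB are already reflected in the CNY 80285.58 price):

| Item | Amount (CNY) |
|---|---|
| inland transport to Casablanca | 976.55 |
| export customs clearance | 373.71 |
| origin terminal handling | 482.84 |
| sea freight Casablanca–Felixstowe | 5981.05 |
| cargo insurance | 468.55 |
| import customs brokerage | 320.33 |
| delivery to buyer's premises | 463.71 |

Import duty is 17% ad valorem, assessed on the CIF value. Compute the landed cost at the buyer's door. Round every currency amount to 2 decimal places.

Total landed cost: CNY 102264.20

FOB: the seller bears costs until goods are on board at the origin port; the buyer bears freight, insurance and all costs thereafter.
Already in the invoice (seller's account under FOB): inland to port, export clearance, origin terminal — exclude.
CIF value = FOB price + freight + insurance = 80285.58 + 5981.05 + 468.55 = 86735.18
Import duty = 86735.18 × 17% = 14744.98
Buyer bears: freight 5981.05 + insurance 468.55 + brokerage 320.33 + delivery 463.71 + duty 14744.98 = 21978.62
Landed cost = invoice 80285.58 + 21978.62 = 102264.20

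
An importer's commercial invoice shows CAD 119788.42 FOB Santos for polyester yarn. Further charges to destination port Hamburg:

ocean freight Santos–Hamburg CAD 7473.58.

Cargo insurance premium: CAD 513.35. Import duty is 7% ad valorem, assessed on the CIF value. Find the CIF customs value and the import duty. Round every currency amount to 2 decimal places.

CIF = FOB price + freight + insurance
CIF = 119788.42 + 7473.58 + 513.35 = 127775.35
Import duty = 127775.35 × 7% = 8944.27

CIF value: CAD 127775.35; import duty: CAD 8944.27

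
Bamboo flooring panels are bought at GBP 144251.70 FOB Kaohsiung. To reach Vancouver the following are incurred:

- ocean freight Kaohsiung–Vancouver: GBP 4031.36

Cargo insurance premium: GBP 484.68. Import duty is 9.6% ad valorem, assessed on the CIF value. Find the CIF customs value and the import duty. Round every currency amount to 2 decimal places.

CIF = FOB price + freight + insurance
CIF = 144251.70 + 4031.36 + 484.68 = 148767.74
Import duty = 148767.74 × 9.6% = 14281.70

CIF value: GBP 148767.74; import duty: GBP 14281.70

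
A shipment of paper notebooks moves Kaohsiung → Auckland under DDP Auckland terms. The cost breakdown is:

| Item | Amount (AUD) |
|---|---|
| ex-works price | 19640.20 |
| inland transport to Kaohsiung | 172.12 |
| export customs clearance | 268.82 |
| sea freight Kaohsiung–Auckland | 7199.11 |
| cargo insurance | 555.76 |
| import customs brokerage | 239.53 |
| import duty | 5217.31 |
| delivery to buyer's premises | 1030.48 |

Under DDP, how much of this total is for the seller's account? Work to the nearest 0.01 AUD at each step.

Seller's account: AUD 34323.33

DDP: the seller bears all costs including import duty.
Seller's account: goods 19640.20 + inland to port 172.12 + export clearance 268.82 + freight 7199.11 + insurance 555.76 + brokerage 239.53 + duty 5217.31 + delivery 1030.48 = 34323.33
Buyer's account: 0.00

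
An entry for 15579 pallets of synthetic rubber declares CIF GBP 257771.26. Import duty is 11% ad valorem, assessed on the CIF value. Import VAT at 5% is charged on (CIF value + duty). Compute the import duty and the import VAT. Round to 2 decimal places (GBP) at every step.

Import duty: GBP 28354.84; import VAT: GBP 14306.31

Import duty = 257771.26 × 11% = 28354.84
VAT base = CIF + duty = 257771.26 + 28354.84 = 286126.10
Import VAT = 286126.10 × 5% = 14306.31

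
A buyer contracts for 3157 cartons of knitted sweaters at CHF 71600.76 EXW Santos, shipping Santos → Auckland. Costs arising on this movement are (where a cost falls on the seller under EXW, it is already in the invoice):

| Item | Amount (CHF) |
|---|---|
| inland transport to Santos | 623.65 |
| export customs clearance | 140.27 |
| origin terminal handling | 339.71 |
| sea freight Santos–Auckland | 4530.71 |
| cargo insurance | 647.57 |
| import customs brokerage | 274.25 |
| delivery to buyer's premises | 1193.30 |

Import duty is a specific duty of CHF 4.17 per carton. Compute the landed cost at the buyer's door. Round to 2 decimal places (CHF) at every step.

Total landed cost: CHF 92514.91

EXW: the seller makes goods available at their premises; the buyer bears all onward costs.
CIF value = EXW price + inland to port + export clearance + origin terminal + freight + insurance = 71600.76 + 623.65 + 140.27 + 339.71 + 4530.71 + 647.57 = 77882.67
Import duty = 3157 × 4.17 = 13164.69
Buyer bears: inland to port 623.65 + export clearance 140.27 + origin terminal 339.71 + freight 4530.71 + insurance 647.57 + brokerage 274.25 + delivery 1193.30 + duty 13164.69 = 20914.15
Landed cost = invoice 71600.76 + 20914.15 = 92514.91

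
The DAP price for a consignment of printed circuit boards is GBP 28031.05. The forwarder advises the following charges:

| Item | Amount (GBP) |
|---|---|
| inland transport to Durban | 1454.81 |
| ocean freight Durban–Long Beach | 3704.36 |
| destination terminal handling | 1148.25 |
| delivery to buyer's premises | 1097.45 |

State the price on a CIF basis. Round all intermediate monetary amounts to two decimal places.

CIF price: GBP 25785.35

Not relevant to the conversion: inland to port, freight — on the seller under both DAP and CIF; already in the DAP price and stays in the CIF price.
From DAP to CIF, the seller no longer bears: destination terminal, delivery.
CIF price = 28031.05 − 1148.25 − 1097.45 = 25785.35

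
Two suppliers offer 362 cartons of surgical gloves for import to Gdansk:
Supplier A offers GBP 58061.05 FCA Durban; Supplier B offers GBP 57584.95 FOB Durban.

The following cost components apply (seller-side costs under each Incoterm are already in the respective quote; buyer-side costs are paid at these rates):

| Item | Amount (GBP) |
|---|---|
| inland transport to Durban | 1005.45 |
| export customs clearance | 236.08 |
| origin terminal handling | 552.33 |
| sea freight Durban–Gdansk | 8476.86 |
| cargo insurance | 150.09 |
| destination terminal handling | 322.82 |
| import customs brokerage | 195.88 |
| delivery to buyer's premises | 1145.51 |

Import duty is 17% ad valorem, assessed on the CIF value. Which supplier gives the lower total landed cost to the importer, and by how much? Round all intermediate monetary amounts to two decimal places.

Supplier A (FCA):
CIF value = FCA price + origin terminal + freight + insurance = 58061.05 + 552.33 + 8476.86 + 150.09 = 67240.33
Import duty = 67240.33 × 17% = 11430.86
Buyer bears (A): 552.33 + 8476.86 + 150.09 + 322.82 + 195.88 + 1145.51 = 10843.49
Landed cost (A) = invoice 58061.05 + 10843.49 + duty 11430.86 = 80335.40
Supplier B (FOB):
CIF value = FOB price + freight + insurance = 57584.95 + 8476.86 + 150.09 = 66211.90
Import duty = 66211.90 × 17% = 11256.02
Buyer bears (B): 8476.86 + 150.09 + 322.82 + 195.88 + 1145.51 = 10291.16
Landed cost (B) = invoice 57584.95 + 10291.16 + duty 11256.02 = 79132.13
Difference = |80335.40 − 79132.13| = 1203.27

Supplier B is cheaper by GBP 1203.27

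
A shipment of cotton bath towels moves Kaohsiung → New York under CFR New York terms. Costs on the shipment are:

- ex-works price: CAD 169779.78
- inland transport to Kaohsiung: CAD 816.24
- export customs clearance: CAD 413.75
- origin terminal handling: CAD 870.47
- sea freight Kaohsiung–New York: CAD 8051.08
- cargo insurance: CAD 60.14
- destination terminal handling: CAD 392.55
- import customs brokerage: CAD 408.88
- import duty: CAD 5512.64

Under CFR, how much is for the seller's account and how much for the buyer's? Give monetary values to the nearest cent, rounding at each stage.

Seller: CAD 179931.32; buyer: CAD 6374.21

CFR: the seller pays costs through ocean freight to the destination port, but not insurance.
Seller's account: goods 169779.78 + inland to port 816.24 + export clearance 413.75 + origin terminal 870.47 + freight 8051.08 = 179931.32
Buyer's account: insurance 60.14 + destination terminal 392.55 + brokerage 408.88 + duty 5512.64 = 6374.21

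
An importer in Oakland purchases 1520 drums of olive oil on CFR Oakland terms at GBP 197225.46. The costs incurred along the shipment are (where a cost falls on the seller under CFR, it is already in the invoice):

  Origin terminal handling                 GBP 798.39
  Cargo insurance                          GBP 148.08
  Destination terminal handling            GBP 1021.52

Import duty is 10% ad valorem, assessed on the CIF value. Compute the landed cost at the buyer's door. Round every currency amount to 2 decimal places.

CFR: the seller pays costs through ocean freight to the destination port, but not insurance.
Already in the invoice (seller's account under CFR): origin terminal — exclude.
CIF value = CFR price + insurance = 197225.46 + 148.08 = 197373.54
Import duty = 197373.54 × 10% = 19737.35
Buyer bears: insurance 148.08 + destination terminal 1021.52 + duty 19737.35 = 20906.95
Landed cost = invoice 197225.46 + 20906.95 = 218132.41

Total landed cost: GBP 218132.41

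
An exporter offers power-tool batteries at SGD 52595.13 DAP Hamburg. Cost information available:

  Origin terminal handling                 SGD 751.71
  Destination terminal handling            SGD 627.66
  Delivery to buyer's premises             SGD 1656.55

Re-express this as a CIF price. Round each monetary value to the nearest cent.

CIF price: SGD 50310.92

Not relevant to the conversion: origin terminal — on the seller under both DAP and CIF; already in the DAP price and stays in the CIF price.
From DAP to CIF, the seller no longer bears: destination terminal, delivery.
CIF price = 52595.13 − 627.66 − 1656.55 = 50310.92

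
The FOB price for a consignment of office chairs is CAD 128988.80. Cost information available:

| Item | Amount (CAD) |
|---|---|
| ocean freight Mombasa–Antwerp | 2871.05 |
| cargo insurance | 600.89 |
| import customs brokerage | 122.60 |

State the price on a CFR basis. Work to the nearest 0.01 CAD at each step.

Not relevant to the conversion: brokerage, insurance — on the buyer under both terms; not part of either seller's price.
From FOB to CFR, the seller additionally bears: freight.
CFR price = 128988.80 + 2871.05 = 131859.85

CFR price: CAD 131859.85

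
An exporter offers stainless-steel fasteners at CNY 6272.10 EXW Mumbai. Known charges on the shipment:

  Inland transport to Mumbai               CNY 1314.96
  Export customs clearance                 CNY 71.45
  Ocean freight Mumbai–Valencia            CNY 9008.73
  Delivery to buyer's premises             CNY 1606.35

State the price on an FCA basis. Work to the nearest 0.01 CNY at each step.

FCA price: CNY 7658.51

Not relevant to the conversion: delivery, freight — on the buyer under both terms; not part of either seller's price.
From EXW to FCA, the seller additionally bears: inland to port, export clearance.
FCA price = 6272.10 + 1314.96 + 71.45 = 7658.51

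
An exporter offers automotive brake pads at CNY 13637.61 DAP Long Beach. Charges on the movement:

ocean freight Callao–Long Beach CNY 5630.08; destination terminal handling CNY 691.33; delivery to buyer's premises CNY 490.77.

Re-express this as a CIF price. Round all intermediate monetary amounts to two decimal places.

CIF price: CNY 12455.51

Not relevant to the conversion: freight — on the seller under both DAP and CIF; already in the DAP price and stays in the CIF price.
From DAP to CIF, the seller no longer bears: destination terminal, delivery.
CIF price = 13637.61 − 691.33 − 490.77 = 12455.51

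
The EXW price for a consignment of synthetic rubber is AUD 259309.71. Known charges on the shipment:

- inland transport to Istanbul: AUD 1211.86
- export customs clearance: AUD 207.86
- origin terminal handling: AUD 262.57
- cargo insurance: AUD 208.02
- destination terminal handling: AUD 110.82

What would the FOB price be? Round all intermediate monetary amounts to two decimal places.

FOB price: AUD 260992.00

Not relevant to the conversion: insurance, destination terminal — on the buyer under both terms; not part of either seller's price.
From EXW to FOB, the seller additionally bears: inland to port, export clearance, origin terminal.
FOB price = 259309.71 + 1211.86 + 207.86 + 262.57 = 260992.00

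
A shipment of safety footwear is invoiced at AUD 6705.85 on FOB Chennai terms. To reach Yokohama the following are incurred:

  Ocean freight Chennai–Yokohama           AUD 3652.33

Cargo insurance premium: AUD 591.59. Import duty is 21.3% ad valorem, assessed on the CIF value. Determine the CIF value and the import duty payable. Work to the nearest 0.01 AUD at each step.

CIF = FOB price + freight + insurance
CIF = 6705.85 + 3652.33 + 591.59 = 10949.77
Import duty = 10949.77 × 21.3% = 2332.30

CIF value: AUD 10949.77; import duty: AUD 2332.30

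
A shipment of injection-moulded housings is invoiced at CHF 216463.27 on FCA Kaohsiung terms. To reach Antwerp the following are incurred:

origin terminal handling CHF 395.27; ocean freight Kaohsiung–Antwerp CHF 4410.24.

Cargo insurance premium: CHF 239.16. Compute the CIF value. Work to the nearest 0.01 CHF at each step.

CIF value: CHF 221507.94

CIF = FCA price + pre-shipment costs + freight + insurance
CIF = 216463.27 + 395.27 + 4410.24 + 239.16 = 221507.94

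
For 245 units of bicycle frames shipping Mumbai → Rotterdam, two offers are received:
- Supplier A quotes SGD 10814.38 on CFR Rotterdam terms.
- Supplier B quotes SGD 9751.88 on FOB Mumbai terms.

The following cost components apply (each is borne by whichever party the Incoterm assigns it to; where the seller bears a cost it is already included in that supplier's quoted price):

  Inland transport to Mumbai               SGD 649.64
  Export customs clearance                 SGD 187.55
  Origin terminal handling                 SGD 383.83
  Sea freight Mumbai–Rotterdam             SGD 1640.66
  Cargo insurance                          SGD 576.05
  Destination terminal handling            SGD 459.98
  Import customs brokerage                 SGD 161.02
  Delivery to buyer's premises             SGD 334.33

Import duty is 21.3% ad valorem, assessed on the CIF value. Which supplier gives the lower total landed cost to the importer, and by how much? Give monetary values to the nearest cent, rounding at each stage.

Supplier A (CFR):
CIF value = CFR price + insurance = 10814.38 + 576.05 = 11390.43
Import duty = 11390.43 × 21.3% = 2426.16
Buyer bears (A): 576.05 + 459.98 + 161.02 + 334.33 = 1531.38
Landed cost (A) = invoice 10814.38 + 1531.38 + duty 2426.16 = 14771.92
Supplier B (FOB):
CIF value = FOB price + freight + insurance = 9751.88 + 1640.66 + 576.05 = 11968.59
Import duty = 11968.59 × 21.3% = 2549.31
Buyer bears (B): 1640.66 + 576.05 + 459.98 + 161.02 + 334.33 = 3172.04
Landed cost (B) = invoice 9751.88 + 3172.04 + duty 2549.31 = 15473.23
Difference = |14771.92 − 15473.23| = 701.31

Supplier A is cheaper by SGD 701.31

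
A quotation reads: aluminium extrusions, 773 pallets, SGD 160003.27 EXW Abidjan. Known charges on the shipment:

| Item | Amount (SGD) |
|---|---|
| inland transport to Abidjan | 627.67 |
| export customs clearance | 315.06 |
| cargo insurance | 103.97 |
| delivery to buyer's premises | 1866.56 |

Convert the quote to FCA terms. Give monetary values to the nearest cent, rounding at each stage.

Not relevant to the conversion: delivery, insurance — on the buyer under both terms; not part of either seller's price.
From EXW to FCA, the seller additionally bears: inland to port, export clearance.
FCA price = 160003.27 + 627.67 + 315.06 = 160946.00

FCA price: SGD 160946.00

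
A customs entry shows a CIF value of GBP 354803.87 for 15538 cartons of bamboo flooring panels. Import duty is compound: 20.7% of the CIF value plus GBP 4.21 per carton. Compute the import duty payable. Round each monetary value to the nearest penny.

Import duty: GBP 138859.38

Ad valorem component: 354803.87 × 20.7% = 73444.40
Specific component: 15538 × 4.21 = 65414.98
Import duty = 73444.40 + 65414.98 = 138859.38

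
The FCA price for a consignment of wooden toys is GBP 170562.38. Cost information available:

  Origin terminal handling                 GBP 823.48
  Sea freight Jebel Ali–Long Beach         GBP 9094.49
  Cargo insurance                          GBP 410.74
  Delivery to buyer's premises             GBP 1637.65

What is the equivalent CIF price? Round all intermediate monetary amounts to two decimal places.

Not relevant to the conversion: delivery — on the buyer under both terms; not part of either seller's price.
From FCA to CIF, the seller additionally bears: origin terminal, freight, insurance.
CIF price = 170562.38 + 823.48 + 9094.49 + 410.74 = 180891.09

CIF price: GBP 180891.09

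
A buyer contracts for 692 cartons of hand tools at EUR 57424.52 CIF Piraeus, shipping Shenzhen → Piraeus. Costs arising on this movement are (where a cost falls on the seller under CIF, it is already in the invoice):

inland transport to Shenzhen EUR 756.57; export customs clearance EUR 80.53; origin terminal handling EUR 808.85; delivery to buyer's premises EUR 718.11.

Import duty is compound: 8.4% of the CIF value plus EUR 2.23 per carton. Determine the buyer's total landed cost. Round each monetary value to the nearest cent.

Total landed cost: EUR 64509.45

CIF: the seller pays costs through ocean freight and marine insurance to the destination port.
Already in the invoice (seller's account under CIF): inland to port, export clearance, origin terminal — exclude.
The CIF price already equals the CIF value: 57424.52
Ad valorem component: 57424.52 × 8.4% = 4823.66
Specific component: 692 × 2.23 = 1543.16
Import duty = 4823.66 + 1543.16 = 6366.82
Buyer bears: delivery 718.11 + duty 6366.82 = 7084.93
Landed cost = invoice 57424.52 + 7084.93 = 64509.45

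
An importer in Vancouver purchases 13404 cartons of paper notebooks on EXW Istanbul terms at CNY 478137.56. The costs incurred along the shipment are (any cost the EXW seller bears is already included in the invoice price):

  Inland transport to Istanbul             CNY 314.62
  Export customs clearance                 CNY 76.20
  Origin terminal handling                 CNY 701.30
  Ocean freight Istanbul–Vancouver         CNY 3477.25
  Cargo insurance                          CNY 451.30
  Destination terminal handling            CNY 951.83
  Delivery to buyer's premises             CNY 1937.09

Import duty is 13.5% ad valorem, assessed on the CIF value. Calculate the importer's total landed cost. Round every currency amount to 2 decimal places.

Total landed cost: CNY 551273.51

EXW: the seller makes goods available at their premises; the buyer bears all onward costs.
CIF value = EXW price + inland to port + export clearance + origin terminal + freight + insurance = 478137.56 + 314.62 + 76.20 + 701.30 + 3477.25 + 451.30 = 483158.23
Import duty = 483158.23 × 13.5% = 65226.36
Buyer bears: inland to port 314.62 + export clearance 76.20 + origin terminal 701.30 + freight 3477.25 + insurance 451.30 + destination terminal 951.83 + delivery 1937.09 + duty 65226.36 = 73135.95
Landed cost = invoice 478137.56 + 73135.95 = 551273.51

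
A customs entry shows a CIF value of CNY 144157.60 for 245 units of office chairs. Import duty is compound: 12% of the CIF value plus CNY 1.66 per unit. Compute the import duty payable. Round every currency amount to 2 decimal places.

Import duty: CNY 17705.61

Ad valorem component: 144157.60 × 12% = 17298.91
Specific component: 245 × 1.66 = 406.70
Import duty = 17298.91 + 406.70 = 17705.61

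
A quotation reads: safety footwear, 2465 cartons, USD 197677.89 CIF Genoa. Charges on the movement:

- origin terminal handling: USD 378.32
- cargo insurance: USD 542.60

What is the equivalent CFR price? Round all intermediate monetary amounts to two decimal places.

CFR price: USD 197135.29

Not relevant to the conversion: origin terminal — on the seller under both CIF and CFR; already in the CIF price and stays in the CFR price.
From CIF to CFR, the seller no longer bears: insurance.
CFR price = 197677.89 − 542.60 = 197135.29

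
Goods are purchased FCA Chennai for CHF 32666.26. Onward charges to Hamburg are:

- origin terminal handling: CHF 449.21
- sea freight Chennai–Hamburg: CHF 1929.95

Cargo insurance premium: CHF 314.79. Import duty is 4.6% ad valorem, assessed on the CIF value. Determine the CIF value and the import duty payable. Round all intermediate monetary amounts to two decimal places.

CIF value: CHF 35360.21; import duty: CHF 1626.57

CIF = FCA price + pre-shipment costs + freight + insurance
CIF = 32666.26 + 449.21 + 1929.95 + 314.79 = 35360.21
Import duty = 35360.21 × 4.6% = 1626.57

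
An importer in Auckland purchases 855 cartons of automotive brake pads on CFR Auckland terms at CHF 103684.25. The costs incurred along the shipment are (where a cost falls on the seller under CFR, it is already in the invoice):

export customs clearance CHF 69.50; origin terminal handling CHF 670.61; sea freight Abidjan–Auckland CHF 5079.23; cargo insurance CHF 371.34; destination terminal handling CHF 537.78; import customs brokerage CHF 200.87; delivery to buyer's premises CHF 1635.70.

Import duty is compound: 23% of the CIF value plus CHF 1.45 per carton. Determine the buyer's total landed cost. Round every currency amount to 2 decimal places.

CFR: the seller pays costs through ocean freight to the destination port, but not insurance.
Already in the invoice (seller's account under CFR): export clearance, origin terminal, freight — exclude.
CIF value = CFR price + insurance = 103684.25 + 371.34 = 104055.59
Ad valorem component: 104055.59 × 23% = 23932.79
Specific component: 855 × 1.45 = 1239.75
Import duty = 23932.79 + 1239.75 = 25172.54
Buyer bears: insurance 371.34 + destination terminal 537.78 + brokerage 200.87 + delivery 1635.70 + duty 25172.54 = 27918.23
Landed cost = invoice 103684.25 + 27918.23 = 131602.48

Total landed cost: CHF 131602.48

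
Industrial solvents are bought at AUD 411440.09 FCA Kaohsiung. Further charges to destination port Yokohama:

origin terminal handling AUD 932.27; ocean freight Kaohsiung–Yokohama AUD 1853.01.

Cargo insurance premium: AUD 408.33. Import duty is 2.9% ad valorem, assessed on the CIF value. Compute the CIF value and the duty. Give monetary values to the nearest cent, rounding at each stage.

CIF value: AUD 414633.70; import duty: AUD 12024.38

CIF = FCA price + pre-shipment costs + freight + insurance
CIF = 411440.09 + 932.27 + 1853.01 + 408.33 = 414633.70
Import duty = 414633.70 × 2.9% = 12024.38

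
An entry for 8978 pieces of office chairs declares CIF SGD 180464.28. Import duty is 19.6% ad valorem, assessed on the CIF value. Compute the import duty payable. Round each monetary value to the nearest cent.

Import duty = 180464.28 × 19.6% = 35371.00

Import duty: SGD 35371.00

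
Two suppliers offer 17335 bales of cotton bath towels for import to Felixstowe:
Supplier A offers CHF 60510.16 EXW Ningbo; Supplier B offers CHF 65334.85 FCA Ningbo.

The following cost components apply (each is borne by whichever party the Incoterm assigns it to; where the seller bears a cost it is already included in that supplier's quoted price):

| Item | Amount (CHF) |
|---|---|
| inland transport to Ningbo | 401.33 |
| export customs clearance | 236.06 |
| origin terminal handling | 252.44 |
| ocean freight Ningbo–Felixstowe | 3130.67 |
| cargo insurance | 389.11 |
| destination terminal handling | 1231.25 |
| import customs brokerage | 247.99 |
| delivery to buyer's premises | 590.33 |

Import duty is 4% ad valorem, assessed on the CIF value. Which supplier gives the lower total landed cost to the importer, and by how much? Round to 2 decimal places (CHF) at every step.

Supplier A (EXW):
CIF value = EXW price + inland to port + export clearance + origin terminal + freight + insurance = 60510.16 + 401.33 + 236.06 + 252.44 + 3130.67 + 389.11 = 64919.77
Import duty = 64919.77 × 4% = 2596.79
Buyer bears (A): 401.33 + 236.06 + 252.44 + 3130.67 + 389.11 + 1231.25 + 247.99 + 590.33 = 6479.18
Landed cost (A) = invoice 60510.16 + 6479.18 + duty 2596.79 = 69586.13
Supplier B (FCA):
CIF value = FCA price + origin terminal + freight + insurance = 65334.85 + 252.44 + 3130.67 + 389.11 = 69107.07
Import duty = 69107.07 × 4% = 2764.28
Buyer bears (B): 252.44 + 3130.67 + 389.11 + 1231.25 + 247.99 + 590.33 = 5841.79
Landed cost (B) = invoice 65334.85 + 5841.79 + duty 2764.28 = 73940.92
Difference = |69586.13 − 73940.92| = 4354.79

Supplier A is cheaper by CHF 4354.79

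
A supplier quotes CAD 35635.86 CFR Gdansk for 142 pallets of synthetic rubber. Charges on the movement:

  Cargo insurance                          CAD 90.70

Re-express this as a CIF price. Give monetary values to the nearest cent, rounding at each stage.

From CFR to CIF, the seller additionally bears: insurance.
CIF price = 35635.86 + 90.70 = 35726.56

CIF price: CAD 35726.56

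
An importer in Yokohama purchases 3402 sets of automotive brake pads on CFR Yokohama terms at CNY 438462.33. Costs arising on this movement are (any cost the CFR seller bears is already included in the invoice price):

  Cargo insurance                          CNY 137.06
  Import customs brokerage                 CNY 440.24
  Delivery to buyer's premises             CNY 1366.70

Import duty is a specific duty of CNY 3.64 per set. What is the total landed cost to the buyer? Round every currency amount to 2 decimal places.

Total landed cost: CNY 452789.61

CFR: the seller pays costs through ocean freight to the destination port, but not insurance.
CIF value = CFR price + insurance = 438462.33 + 137.06 = 438599.39
Import duty = 3402 × 3.64 = 12383.28
Buyer bears: insurance 137.06 + brokerage 440.24 + delivery 1366.70 + duty 12383.28 = 14327.28
Landed cost = invoice 438462.33 + 14327.28 = 452789.61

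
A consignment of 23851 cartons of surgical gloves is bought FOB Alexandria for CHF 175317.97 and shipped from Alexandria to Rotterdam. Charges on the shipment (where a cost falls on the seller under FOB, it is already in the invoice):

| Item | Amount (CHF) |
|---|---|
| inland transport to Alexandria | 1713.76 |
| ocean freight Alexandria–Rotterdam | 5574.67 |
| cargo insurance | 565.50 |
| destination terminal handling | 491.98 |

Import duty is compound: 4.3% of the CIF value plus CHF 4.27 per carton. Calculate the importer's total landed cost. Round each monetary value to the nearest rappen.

Total landed cost: CHF 291596.59

FOB: the seller bears costs until goods are on board at the origin port; the buyer bears freight, insurance and all costs thereafter.
Already in the invoice (seller's account under FOB): inland to port — exclude.
CIF value = FOB price + freight + insurance = 175317.97 + 5574.67 + 565.50 = 181458.14
Ad valorem component: 181458.14 × 4.3% = 7802.70
Specific component: 23851 × 4.27 = 101843.77
Import duty = 7802.70 + 101843.77 = 109646.47
Buyer bears: freight 5574.67 + insurance 565.50 + destination terminal 491.98 + duty 109646.47 = 116278.62
Landed cost = invoice 175317.97 + 116278.62 = 291596.59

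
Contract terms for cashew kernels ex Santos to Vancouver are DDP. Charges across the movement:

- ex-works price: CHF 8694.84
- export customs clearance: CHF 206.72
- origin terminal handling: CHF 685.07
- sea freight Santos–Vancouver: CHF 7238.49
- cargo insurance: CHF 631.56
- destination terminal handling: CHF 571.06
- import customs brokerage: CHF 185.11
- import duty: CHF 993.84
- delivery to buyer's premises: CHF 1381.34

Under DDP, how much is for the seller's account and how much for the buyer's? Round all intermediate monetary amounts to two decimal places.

Seller: CHF 20588.03; buyer: CHF 0.00

DDP: the seller bears all costs including import duty.
Seller's account: goods 8694.84 + export clearance 206.72 + origin terminal 685.07 + freight 7238.49 + insurance 631.56 + destination terminal 571.06 + brokerage 185.11 + duty 993.84 + delivery 1381.34 = 20588.03
Buyer's account: 0.00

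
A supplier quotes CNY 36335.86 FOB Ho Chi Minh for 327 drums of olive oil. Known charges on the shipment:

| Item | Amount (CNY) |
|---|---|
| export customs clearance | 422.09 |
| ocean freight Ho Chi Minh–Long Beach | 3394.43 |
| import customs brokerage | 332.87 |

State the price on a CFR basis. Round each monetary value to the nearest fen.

Not relevant to the conversion: export clearance — on the seller under both FOB and CFR; already in the FOB price and stays in the CFR price. brokerage — on the buyer under both terms; not part of either seller's price.
From FOB to CFR, the seller additionally bears: freight.
CFR price = 36335.86 + 3394.43 = 39730.29

CFR price: CNY 39730.29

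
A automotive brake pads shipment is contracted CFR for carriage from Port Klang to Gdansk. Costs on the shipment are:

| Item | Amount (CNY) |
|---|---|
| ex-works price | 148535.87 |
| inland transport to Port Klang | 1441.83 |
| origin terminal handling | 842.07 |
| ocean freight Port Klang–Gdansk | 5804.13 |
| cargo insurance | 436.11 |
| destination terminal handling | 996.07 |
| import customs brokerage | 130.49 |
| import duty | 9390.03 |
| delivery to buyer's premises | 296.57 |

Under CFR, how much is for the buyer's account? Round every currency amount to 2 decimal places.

CFR: the seller pays costs through ocean freight to the destination port, but not insurance.
Seller's account: goods 148535.87 + inland to port 1441.83 + origin terminal 842.07 + freight 5804.13 = 156623.90
Buyer's account: insurance 436.11 + destination terminal 996.07 + brokerage 130.49 + duty 9390.03 + delivery 296.57 = 11249.27

Buyer's account: CNY 11249.27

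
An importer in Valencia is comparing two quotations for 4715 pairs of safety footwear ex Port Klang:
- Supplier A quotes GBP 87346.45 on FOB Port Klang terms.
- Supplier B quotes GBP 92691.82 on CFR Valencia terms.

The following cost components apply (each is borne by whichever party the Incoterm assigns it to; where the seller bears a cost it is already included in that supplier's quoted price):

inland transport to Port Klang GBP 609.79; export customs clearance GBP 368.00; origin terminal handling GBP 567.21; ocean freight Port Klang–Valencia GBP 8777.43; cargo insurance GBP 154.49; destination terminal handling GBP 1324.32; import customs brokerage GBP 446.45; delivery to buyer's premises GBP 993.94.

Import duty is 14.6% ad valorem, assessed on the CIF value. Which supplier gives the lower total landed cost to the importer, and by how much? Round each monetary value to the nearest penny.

Supplier A (FOB):
CIF value = FOB price + freight + insurance = 87346.45 + 8777.43 + 154.49 = 96278.37
Import duty = 96278.37 × 14.6% = 14056.64
Buyer bears (A): 8777.43 + 154.49 + 1324.32 + 446.45 + 993.94 = 11696.63
Landed cost (A) = invoice 87346.45 + 11696.63 + duty 14056.64 = 113099.72
Supplier B (CFR):
CIF value = CFR price + insurance = 92691.82 + 154.49 = 92846.31
Import duty = 92846.31 × 14.6% = 13555.56
Buyer bears (B): 154.49 + 1324.32 + 446.45 + 993.94 = 2919.20
Landed cost (B) = invoice 92691.82 + 2919.20 + duty 13555.56 = 109166.58
Difference = |113099.72 − 109166.58| = 3933.14

Supplier B is cheaper by GBP 3933.14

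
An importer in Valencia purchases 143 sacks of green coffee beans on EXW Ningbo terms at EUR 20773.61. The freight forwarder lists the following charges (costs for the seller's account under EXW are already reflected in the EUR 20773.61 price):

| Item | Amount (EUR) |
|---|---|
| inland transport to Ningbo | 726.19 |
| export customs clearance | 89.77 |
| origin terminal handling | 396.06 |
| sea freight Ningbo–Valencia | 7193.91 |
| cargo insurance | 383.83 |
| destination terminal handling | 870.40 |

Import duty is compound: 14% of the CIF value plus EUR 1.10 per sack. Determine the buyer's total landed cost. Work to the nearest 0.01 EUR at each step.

Total landed cost: EUR 34729.94

EXW: the seller makes goods available at their premises; the buyer bears all onward costs.
CIF value = EXW price + inland to port + export clearance + origin terminal + freight + insurance = 20773.61 + 726.19 + 89.77 + 396.06 + 7193.91 + 383.83 = 29563.37
Ad valorem component: 29563.37 × 14% = 4138.87
Specific component: 143 × 1.10 = 157.30
Import duty = 4138.87 + 157.30 = 4296.17
Buyer bears: inland to port 726.19 + export clearance 89.77 + origin terminal 396.06 + freight 7193.91 + insurance 383.83 + destination terminal 870.40 + duty 4296.17 = 13956.33
Landed cost = invoice 20773.61 + 13956.33 = 34729.94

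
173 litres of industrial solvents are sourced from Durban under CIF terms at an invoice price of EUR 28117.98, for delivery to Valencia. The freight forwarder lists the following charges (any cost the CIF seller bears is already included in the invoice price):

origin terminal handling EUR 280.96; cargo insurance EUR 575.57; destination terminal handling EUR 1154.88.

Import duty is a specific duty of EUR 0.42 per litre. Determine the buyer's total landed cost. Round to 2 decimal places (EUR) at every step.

Total landed cost: EUR 29345.52

CIF: the seller pays costs through ocean freight and marine insurance to the destination port.
Already in the invoice (seller's account under CIF): origin terminal, insurance — exclude.
The CIF price already equals the CIF value: 28117.98
Import duty = 173 × 0.42 = 72.66
Buyer bears: destination terminal 1154.88 + duty 72.66 = 1227.54
Landed cost = invoice 28117.98 + 1227.54 = 29345.52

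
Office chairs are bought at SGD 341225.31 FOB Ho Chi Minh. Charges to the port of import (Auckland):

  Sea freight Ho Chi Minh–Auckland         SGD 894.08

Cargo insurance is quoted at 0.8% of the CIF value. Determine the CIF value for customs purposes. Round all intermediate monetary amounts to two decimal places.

Let C be the CIF value. C = FOB price + freight + 0.8% × C
C − 0.8% × C = 341225.31 + 894.08
0.992 × C = 342119.39
C = 342119.39 / 0.992 = 344878.42
Insurance premium = 0.8% × 344878.42 = 2759.03

CIF value: SGD 344878.42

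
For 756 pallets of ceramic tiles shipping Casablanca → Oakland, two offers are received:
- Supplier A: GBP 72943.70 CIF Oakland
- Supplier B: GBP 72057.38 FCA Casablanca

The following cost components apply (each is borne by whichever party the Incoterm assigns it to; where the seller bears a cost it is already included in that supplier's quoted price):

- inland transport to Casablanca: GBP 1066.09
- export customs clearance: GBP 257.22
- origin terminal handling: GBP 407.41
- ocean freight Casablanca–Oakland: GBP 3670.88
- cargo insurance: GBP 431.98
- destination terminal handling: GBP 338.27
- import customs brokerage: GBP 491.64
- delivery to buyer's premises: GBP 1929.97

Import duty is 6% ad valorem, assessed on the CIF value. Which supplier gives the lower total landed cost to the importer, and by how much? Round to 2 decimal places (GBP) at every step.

Supplier A (CIF):
The CIF price already equals the CIF value: 72943.70
Import duty = 72943.70 × 6% = 4376.62
Buyer bears (A): 338.27 + 491.64 + 1929.97 = 2759.88
Landed cost (A) = invoice 72943.70 + 2759.88 + duty 4376.62 = 80080.20
Supplier B (FCA):
CIF value = FCA price + origin terminal + freight + insurance = 72057.38 + 407.41 + 3670.88 + 431.98 = 76567.65
Import duty = 76567.65 × 6% = 4594.06
Buyer bears (B): 407.41 + 3670.88 + 431.98 + 338.27 + 491.64 + 1929.97 = 7270.15
Landed cost (B) = invoice 72057.38 + 7270.15 + duty 4594.06 = 83921.59
Difference = |80080.20 − 83921.59| = 3841.39

Supplier A is cheaper by GBP 3841.39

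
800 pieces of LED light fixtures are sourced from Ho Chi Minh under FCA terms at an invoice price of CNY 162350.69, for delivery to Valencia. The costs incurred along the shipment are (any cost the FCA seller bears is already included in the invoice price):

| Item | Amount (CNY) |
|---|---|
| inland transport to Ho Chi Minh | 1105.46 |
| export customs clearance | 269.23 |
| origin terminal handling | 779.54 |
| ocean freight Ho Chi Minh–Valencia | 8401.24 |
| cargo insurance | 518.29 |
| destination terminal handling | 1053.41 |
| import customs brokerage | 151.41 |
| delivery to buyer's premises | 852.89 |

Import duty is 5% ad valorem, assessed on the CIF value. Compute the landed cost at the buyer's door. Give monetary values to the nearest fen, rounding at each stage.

FCA: the seller delivers export-cleared goods to the carrier; the buyer bears costs from that point.
Already in the invoice (seller's account under FCA): inland to port, export clearance — exclude.
CIF value = FCA price + origin terminal + freight + insurance = 162350.69 + 779.54 + 8401.24 + 518.29 = 172049.76
Import duty = 172049.76 × 5% = 8602.49
Buyer bears: origin terminal 779.54 + freight 8401.24 + insurance 518.29 + destination terminal 1053.41 + brokerage 151.41 + delivery 852.89 + duty 8602.49 = 20359.27
Landed cost = invoice 162350.69 + 20359.27 = 182709.96

Total landed cost: CNY 182709.96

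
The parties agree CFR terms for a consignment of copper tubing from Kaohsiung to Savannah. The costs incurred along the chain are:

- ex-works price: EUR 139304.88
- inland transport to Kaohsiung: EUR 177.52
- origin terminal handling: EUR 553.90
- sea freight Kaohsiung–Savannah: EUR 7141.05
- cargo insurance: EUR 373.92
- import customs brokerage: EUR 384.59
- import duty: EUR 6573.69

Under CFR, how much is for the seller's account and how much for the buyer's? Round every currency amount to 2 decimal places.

Seller: EUR 147177.35; buyer: EUR 7332.20

CFR: the seller pays costs through ocean freight to the destination port, but not insurance.
Seller's account: goods 139304.88 + inland to port 177.52 + origin terminal 553.90 + freight 7141.05 = 147177.35
Buyer's account: insurance 373.92 + brokerage 384.59 + duty 6573.69 = 7332.20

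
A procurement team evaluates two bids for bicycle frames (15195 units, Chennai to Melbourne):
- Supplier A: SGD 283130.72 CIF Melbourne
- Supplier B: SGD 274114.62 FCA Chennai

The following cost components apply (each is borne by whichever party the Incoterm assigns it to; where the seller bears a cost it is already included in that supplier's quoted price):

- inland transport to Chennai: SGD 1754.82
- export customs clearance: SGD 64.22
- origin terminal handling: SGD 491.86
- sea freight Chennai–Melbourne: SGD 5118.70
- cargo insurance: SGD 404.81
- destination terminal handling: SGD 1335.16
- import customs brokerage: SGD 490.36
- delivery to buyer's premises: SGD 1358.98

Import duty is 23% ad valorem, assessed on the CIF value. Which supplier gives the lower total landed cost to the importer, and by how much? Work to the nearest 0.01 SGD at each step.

Supplier B is cheaper by SGD 3690.90

Supplier A (CIF):
The CIF price already equals the CIF value: 283130.72
Import duty = 283130.72 × 23% = 65120.07
Buyer bears (A): 1335.16 + 490.36 + 1358.98 = 3184.50
Landed cost (A) = invoice 283130.72 + 3184.50 + duty 65120.07 = 351435.29
Supplier B (FCA):
CIF value = FCA price + origin terminal + freight + insurance = 274114.62 + 491.86 + 5118.70 + 404.81 = 280129.99
Import duty = 280129.99 × 23% = 64429.90
Buyer bears (B): 491.86 + 5118.70 + 404.81 + 1335.16 + 490.36 + 1358.98 = 9199.87
Landed cost (B) = invoice 274114.62 + 9199.87 + duty 64429.90 = 347744.39
Difference = |351435.29 − 347744.39| = 3690.90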